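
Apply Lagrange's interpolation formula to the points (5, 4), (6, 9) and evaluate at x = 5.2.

Lagrange interpolation formula:
P(x) = Σ yᵢ × Lᵢ(x)
where Lᵢ(x) = Π_{j≠i} (x - xⱼ)/(xᵢ - xⱼ)

L_0(5.2) = (5.2 - 6)/(5 - 6) = 0.800000
L_1(5.2) = (5.2 - 5)/(6 - 5) = 0.200000

P(5.2) = 4×L_0(5.2) + 9×L_1(5.2)
P(5.2) = 5.000000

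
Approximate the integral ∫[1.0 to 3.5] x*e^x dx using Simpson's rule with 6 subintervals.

f(x) = x*e^x
a = 1.0, b = 3.5, n = 6
h = (b - a)/n = 0.416667

Simpson's rule: (h/3)[f(x₀) + 4f(x₁) + 2f(x₂) + ... + f(xₙ)]

x_0 = 1.0000, f(x_0) = 2.718282, coefficient = 1
x_1 = 1.4167, f(x_1) = 5.841417, coefficient = 4
x_2 = 1.8333, f(x_2) = 11.466952, coefficient = 2
x_3 = 2.2500, f(x_3) = 21.347406, coefficient = 4
x_4 = 2.6667, f(x_4) = 38.378443, coefficient = 2
x_5 = 3.0833, f(x_5) = 67.312409, coefficient = 4
x_6 = 3.5000, f(x_6) = 115.904082, coefficient = 1

I ≈ (0.416667/3) × 596.318077 = 82.821955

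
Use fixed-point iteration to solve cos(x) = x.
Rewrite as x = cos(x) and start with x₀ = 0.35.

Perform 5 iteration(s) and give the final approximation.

Equation: cos(x) = x
Fixed-point form: x = cos(x)
x₀ = 0.35

x_1 = g(0.350000) = 0.939373
x_2 = g(0.939373) = 0.590294
x_3 = g(0.590294) = 0.830777
x_4 = g(0.830777) = 0.674302
x_5 = g(0.674302) = 0.781143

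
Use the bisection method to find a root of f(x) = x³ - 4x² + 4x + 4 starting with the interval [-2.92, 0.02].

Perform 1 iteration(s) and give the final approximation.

f(x) = x³ - 4x² + 4x + 4
Initial interval: [-2.92, 0.02]

Iteration 1:
  c_1 = (-2.920000 + 0.020000)/2 = -1.450000
  f(c_1) = f(-1.450000) = -13.258625
  f(a) × f(c) ≥ 0, new interval: [-1.450000, 0.020000]

After 1 iteration(s), the approximation is c_1 = -1.450000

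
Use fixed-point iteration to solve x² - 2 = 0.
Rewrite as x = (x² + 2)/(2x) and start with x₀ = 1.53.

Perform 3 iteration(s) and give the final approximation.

Equation: x² - 2 = 0
Fixed-point form: x = (x² + 2)/(2x)
x₀ = 1.53

x_1 = g(1.530000) = 1.418595
x_2 = g(1.418595) = 1.414220
x_3 = g(1.414220) = 1.414214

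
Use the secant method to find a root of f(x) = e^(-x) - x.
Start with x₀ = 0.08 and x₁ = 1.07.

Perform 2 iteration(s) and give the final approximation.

f(x) = e^(-x) - x
x₀ = 0.08, x₁ = 1.07

Secant formula: x_{n+1} = x_n - f(x_n)(x_n - x_{n-1})/(f(x_n) - f(x_{n-1}))

Iteration 1:
  f(0.080000) = 0.843116
  f(1.070000) = -0.726991
  x_2 = 1.070000 - (-0.726991)×(1.070000 - 0.080000)/(-0.726991 - 0.843116)
       = 0.611610
Iteration 2:
  f(1.070000) = -0.726991
  f(0.611610) = -0.069133
  x_3 = 0.611610 - (-0.069133)×(0.611610 - 1.070000)/(-0.069133 - (-0.726991))
       = 0.563439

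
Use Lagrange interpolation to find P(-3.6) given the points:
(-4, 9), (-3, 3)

Lagrange interpolation formula:
P(x) = Σ yᵢ × Lᵢ(x)
where Lᵢ(x) = Π_{j≠i} (x - xⱼ)/(xᵢ - xⱼ)

L_0(-3.6) = (-3.6 - (-3))/(-4 - (-3)) = 0.600000
L_1(-3.6) = (-3.6 - (-4))/(-3 - (-4)) = 0.400000

P(-3.6) = 9×L_0(-3.6) + 3×L_1(-3.6)
P(-3.6) = 6.600000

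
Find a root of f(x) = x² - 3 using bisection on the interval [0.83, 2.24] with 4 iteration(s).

f(x) = x² - 3
Initial interval: [0.83, 2.24]

Iteration 1:
  c_1 = (0.830000 + 2.240000)/2 = 1.535000
  f(c_1) = f(1.535000) = -0.643775
  f(a) × f(c) ≥ 0, new interval: [1.535000, 2.240000]
Iteration 2:
  c_2 = (1.535000 + 2.240000)/2 = 1.887500
  f(c_2) = f(1.887500) = 0.562656
  f(a) × f(c) < 0, new interval: [1.535000, 1.887500]
Iteration 3:
  c_3 = (1.535000 + 1.887500)/2 = 1.711250
  f(c_3) = f(1.711250) = -0.071623
  f(a) × f(c) ≥ 0, new interval: [1.711250, 1.887500]
Iteration 4:
  c_4 = (1.711250 + 1.887500)/2 = 1.799375
  f(c_4) = f(1.799375) = 0.237750
  f(a) × f(c) < 0, new interval: [1.711250, 1.799375]

After 4 iteration(s), the approximation is c_4 = 1.799375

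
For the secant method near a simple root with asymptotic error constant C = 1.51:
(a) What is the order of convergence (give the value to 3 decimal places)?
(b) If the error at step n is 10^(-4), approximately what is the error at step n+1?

(a) Secant method has superlinear convergence with order φ = (1+√5)/2 ≈ 1.618.
    This means |e_{n+1}| ≈ C|e_n|^1.618.

(b) With |e_n| = 10^(-4) and C = 1.51:
    |e_{n+1}| ≈ 1.51 × (10^(-4))^1.618 = 1.51 × 10^(-6.47)

(a) ≈ 1.618 (golden ratio); (b) |e_{n+1}| ≈ 5.091e-07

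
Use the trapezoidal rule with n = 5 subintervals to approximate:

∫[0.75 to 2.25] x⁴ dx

f(x) = x⁴
a = 0.75, b = 2.25, n = 5
h = (b - a)/n = 0.300000

Trapezoidal rule: (h/2)[f(x₀) + 2f(x₁) + 2f(x₂) + ... + f(xₙ)]

x_0 = 0.7500, f(x_0) = 0.316406, coefficient = 1
x_1 = 1.0500, f(x_1) = 1.215506, coefficient = 2
x_2 = 1.3500, f(x_2) = 3.321506, coefficient = 2
x_3 = 1.6500, f(x_3) = 7.412006, coefficient = 2
x_4 = 1.9500, f(x_4) = 14.459006, coefficient = 2
x_5 = 2.2500, f(x_5) = 25.628906, coefficient = 1

I ≈ (0.300000/2) × 78.761362 = 11.814204
Exact value: 11.485547
Error: 0.328657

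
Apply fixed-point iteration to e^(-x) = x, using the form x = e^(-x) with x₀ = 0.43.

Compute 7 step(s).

Equation: e^(-x) = x
Fixed-point form: x = e^(-x)
x₀ = 0.43

x_1 = g(0.430000) = 0.650509
x_2 = g(0.650509) = 0.521780
x_3 = g(0.521780) = 0.593463
x_4 = g(0.593463) = 0.552411
x_5 = g(0.552411) = 0.575561
x_6 = g(0.575561) = 0.562390
x_7 = g(0.562390) = 0.569846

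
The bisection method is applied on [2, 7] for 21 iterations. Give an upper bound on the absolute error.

Bisection error bound: |error| ≤ (b-a)/2^n
|error| ≤ (7 - 2)/2^21 = 5/2^21
|error| ≤ 0.0000023842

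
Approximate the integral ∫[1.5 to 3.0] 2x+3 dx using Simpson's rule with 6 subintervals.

f(x) = 2x+3
a = 1.5, b = 3.0, n = 6
h = (b - a)/n = 0.250000

Simpson's rule: (h/3)[f(x₀) + 4f(x₁) + 2f(x₂) + ... + f(xₙ)]

x_0 = 1.5000, f(x_0) = 6.000000, coefficient = 1
x_1 = 1.7500, f(x_1) = 6.500000, coefficient = 4
x_2 = 2.0000, f(x_2) = 7.000000, coefficient = 2
x_3 = 2.2500, f(x_3) = 7.500000, coefficient = 4
x_4 = 2.5000, f(x_4) = 8.000000, coefficient = 2
x_5 = 2.7500, f(x_5) = 8.500000, coefficient = 4
x_6 = 3.0000, f(x_6) = 9.000000, coefficient = 1

I ≈ (0.250000/3) × 135.000000 = 11.250000
Exact value: 11.250000
Error: 0.000000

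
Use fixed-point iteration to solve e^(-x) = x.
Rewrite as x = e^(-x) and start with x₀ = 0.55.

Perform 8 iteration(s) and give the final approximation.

Equation: e^(-x) = x
Fixed-point form: x = e^(-x)
x₀ = 0.55

x_1 = g(0.550000) = 0.576950
x_2 = g(0.576950) = 0.561609
x_3 = g(0.561609) = 0.570291
x_4 = g(0.570291) = 0.565361
x_5 = g(0.565361) = 0.568155
x_6 = g(0.568155) = 0.566570
x_7 = g(0.566570) = 0.567469
x_8 = g(0.567469) = 0.566959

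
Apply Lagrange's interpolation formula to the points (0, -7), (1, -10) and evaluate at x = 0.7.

Lagrange interpolation formula:
P(x) = Σ yᵢ × Lᵢ(x)
where Lᵢ(x) = Π_{j≠i} (x - xⱼ)/(xᵢ - xⱼ)

L_0(0.7) = (0.7 - 1)/(0 - 1) = 0.300000
L_1(0.7) = (0.7 - 0)/(1 - 0) = 0.700000

P(0.7) = (-7)×L_0(0.7) + (-10)×L_1(0.7)
P(0.7) = -9.100000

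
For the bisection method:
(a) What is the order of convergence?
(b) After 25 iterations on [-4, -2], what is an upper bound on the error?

(a) Bisection has linear (order 1) convergence; the error is halved each step.

(b) Error bound = (b-a)/2^n = (-2 - (-4))/2^{25}
    = 2/2^{25}

(a) 1 (linear); (b) error ≤ 5.96e-08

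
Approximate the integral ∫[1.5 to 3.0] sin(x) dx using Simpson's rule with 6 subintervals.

f(x) = sin(x)
a = 1.5, b = 3.0, n = 6
h = (b - a)/n = 0.250000

Simpson's rule: (h/3)[f(x₀) + 4f(x₁) + 2f(x₂) + ... + f(xₙ)]

x_0 = 1.5000, f(x_0) = 0.997495, coefficient = 1
x_1 = 1.7500, f(x_1) = 0.983986, coefficient = 4
x_2 = 2.0000, f(x_2) = 0.909297, coefficient = 2
x_3 = 2.2500, f(x_3) = 0.778073, coefficient = 4
x_4 = 2.5000, f(x_4) = 0.598472, coefficient = 2
x_5 = 2.7500, f(x_5) = 0.381661, coefficient = 4
x_6 = 3.0000, f(x_6) = 0.141120, coefficient = 1

I ≈ (0.250000/3) × 12.729035 = 1.060753
Exact value: 1.060730
Error: 0.000023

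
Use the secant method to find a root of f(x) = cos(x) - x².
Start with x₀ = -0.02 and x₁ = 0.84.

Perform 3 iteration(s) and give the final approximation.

f(x) = cos(x) - x²
x₀ = -0.02, x₁ = 0.84

Secant formula: x_{n+1} = x_n - f(x_n)(x_n - x_{n-1})/(f(x_n) - f(x_{n-1}))

Iteration 1:
  f(-0.020000) = 0.999400
  f(0.840000) = -0.038137
  x_2 = 0.840000 - (-0.038137)×(0.840000 - (-0.020000))/(-0.038137 - 0.999400)
       = 0.808389
Iteration 2:
  f(0.840000) = -0.038137
  f(0.808389) = 0.037172
  x_3 = 0.808389 - 0.037172×(0.808389 - 0.840000)/(0.037172 - (-0.038137))
       = 0.823992
Iteration 3:
  f(0.808389) = 0.037172
  f(0.823992) = 0.000335
  x_4 = 0.823992 - 0.000335×(0.823992 - 0.808389)/(0.000335 - 0.037172)
       = 0.824134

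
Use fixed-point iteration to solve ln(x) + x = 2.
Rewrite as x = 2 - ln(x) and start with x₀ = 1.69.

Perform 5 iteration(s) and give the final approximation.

Equation: ln(x) + x = 2
Fixed-point form: x = 2 - ln(x)
x₀ = 1.69

x_1 = g(1.690000) = 1.475271
x_2 = g(1.475271) = 1.611158
x_3 = g(1.611158) = 1.523047
x_4 = g(1.523047) = 1.579287
x_5 = g(1.579287) = 1.543026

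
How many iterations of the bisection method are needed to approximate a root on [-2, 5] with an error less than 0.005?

We need (b-a)/2^n ≤ 0.005
(5 - (-2))/2^n ≤ 0.005
7/2^n ≤ 0.005
2^n ≥ 1400
n ≥ log₂(1400) = 10.45
n ≥ 11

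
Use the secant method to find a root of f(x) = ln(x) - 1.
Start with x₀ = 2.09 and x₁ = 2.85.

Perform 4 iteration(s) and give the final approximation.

f(x) = ln(x) - 1
x₀ = 2.09, x₁ = 2.85

Secant formula: x_{n+1} = x_n - f(x_n)(x_n - x_{n-1})/(f(x_n) - f(x_{n-1}))

Iteration 1:
  f(2.090000) = -0.262836
  f(2.850000) = 0.047319
  x_2 = 2.850000 - 0.047319×(2.850000 - 2.090000)/(0.047319 - (-0.262836))
       = 2.734050
Iteration 2:
  f(2.850000) = 0.047319
  f(2.734050) = 0.005784
  x_3 = 2.734050 - 0.005784×(2.734050 - 2.850000)/(0.005784 - 0.047319)
       = 2.717903
Iteration 3:
  f(2.734050) = 0.005784
  f(2.717903) = -0.000139
  x_4 = 2.717903 - (-0.000139)×(2.717903 - 2.734050)/(-0.000139 - 0.005784)
       = 2.718283
Iteration 4:
  f(2.717903) = -0.000139
  f(2.718283) = 0.000000
  x_5 = 2.718283 - 0.000000×(2.718283 - 2.717903)/(0.000000 - (-0.000139))
       = 2.718282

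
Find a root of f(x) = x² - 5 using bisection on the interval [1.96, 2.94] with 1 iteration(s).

f(x) = x² - 5
Initial interval: [1.96, 2.94]

Iteration 1:
  c_1 = (1.960000 + 2.940000)/2 = 2.450000
  f(c_1) = f(2.450000) = 1.002500
  f(a) × f(c) < 0, new interval: [1.960000, 2.450000]

After 1 iteration(s), the approximation is c_1 = 2.450000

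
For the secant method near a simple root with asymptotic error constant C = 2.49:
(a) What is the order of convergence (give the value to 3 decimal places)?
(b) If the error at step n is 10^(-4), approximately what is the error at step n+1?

(a) Secant method has superlinear convergence with order φ = (1+√5)/2 ≈ 1.618.
    This means |e_{n+1}| ≈ C|e_n|^1.618.

(b) With |e_n| = 10^(-4) and C = 2.49:
    |e_{n+1}| ≈ 2.49 × (10^(-4))^1.618 = 2.49 × 10^(-6.47)

(a) ≈ 1.618 (golden ratio); (b) |e_{n+1}| ≈ 8.396e-07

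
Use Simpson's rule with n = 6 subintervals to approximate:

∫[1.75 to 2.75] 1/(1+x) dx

f(x) = 1/(1+x)
a = 1.75, b = 2.75, n = 6
h = (b - a)/n = 0.166667

Simpson's rule: (h/3)[f(x₀) + 4f(x₁) + 2f(x₂) + ... + f(xₙ)]

x_0 = 1.7500, f(x_0) = 0.363636, coefficient = 1
x_1 = 1.9167, f(x_1) = 0.342857, coefficient = 4
x_2 = 2.0833, f(x_2) = 0.324324, coefficient = 2
x_3 = 2.2500, f(x_3) = 0.307692, coefficient = 4
x_4 = 2.4167, f(x_4) = 0.292683, coefficient = 2
x_5 = 2.5833, f(x_5) = 0.279070, coefficient = 4
x_6 = 2.7500, f(x_6) = 0.266667, coefficient = 1

I ≈ (0.166667/3) × 5.582794 = 0.310155
Exact value: 0.310155
Error: 0.000000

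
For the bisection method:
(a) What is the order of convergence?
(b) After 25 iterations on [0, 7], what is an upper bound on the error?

(a) Bisection has linear (order 1) convergence; the error is halved each step.

(b) Error bound = (b-a)/2^n = (7 - 0)/2^{25}
    = 7/2^{25}

(a) 1 (linear); (b) error ≤ 2.09e-07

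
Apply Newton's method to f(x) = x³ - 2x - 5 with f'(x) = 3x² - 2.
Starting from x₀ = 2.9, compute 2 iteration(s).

f(x) = x³ - 2x - 5
f'(x) = 3x² - 2
x₀ = 2.9

Newton-Raphson formula: x_{n+1} = x_n - f(x_n)/f'(x_n)

Iteration 1:
  f(2.900000) = 13.589000
  f'(2.900000) = 23.230000
  x_1 = 2.900000 - 13.589000/23.230000 = 2.315024
Iteration 2:
  f(2.315024) = 2.776939
  f'(2.315024) = 14.078004
  x_2 = 2.315024 - 2.776939/14.078004 = 2.117770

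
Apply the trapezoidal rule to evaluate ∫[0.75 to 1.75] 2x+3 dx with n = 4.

f(x) = 2x+3
a = 0.75, b = 1.75, n = 4
h = (b - a)/n = 0.250000

Trapezoidal rule: (h/2)[f(x₀) + 2f(x₁) + 2f(x₂) + ... + f(xₙ)]

x_0 = 0.7500, f(x_0) = 4.500000, coefficient = 1
x_1 = 1.0000, f(x_1) = 5.000000, coefficient = 2
x_2 = 1.2500, f(x_2) = 5.500000, coefficient = 2
x_3 = 1.5000, f(x_3) = 6.000000, coefficient = 2
x_4 = 1.7500, f(x_4) = 6.500000, coefficient = 1

I ≈ (0.250000/2) × 44.000000 = 5.500000
Exact value: 5.500000
Error: 0.000000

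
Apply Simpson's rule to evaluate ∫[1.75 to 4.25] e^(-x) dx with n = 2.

f(x) = e^(-x)
a = 1.75, b = 4.25, n = 2
h = (b - a)/n = 1.250000

Simpson's rule: (h/3)[f(x₀) + 4f(x₁) + 2f(x₂) + ... + f(xₙ)]

x_0 = 1.7500, f(x_0) = 0.173774, coefficient = 1
x_1 = 3.0000, f(x_1) = 0.049787, coefficient = 4
x_2 = 4.2500, f(x_2) = 0.014264, coefficient = 1

I ≈ (1.250000/3) × 0.387186 = 0.161328
Exact value: 0.159510
Error: 0.001818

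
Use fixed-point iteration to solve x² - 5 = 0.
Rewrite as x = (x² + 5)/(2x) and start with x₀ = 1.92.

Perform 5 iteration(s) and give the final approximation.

Equation: x² - 5 = 0
Fixed-point form: x = (x² + 5)/(2x)
x₀ = 1.92

x_1 = g(1.920000) = 2.262083
x_2 = g(2.262083) = 2.236218
x_3 = g(2.236218) = 2.236068
x_4 = g(2.236068) = 2.236068
x_5 = g(2.236068) = 2.236068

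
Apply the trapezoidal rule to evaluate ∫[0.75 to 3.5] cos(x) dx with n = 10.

f(x) = cos(x)
a = 0.75, b = 3.5, n = 10
h = (b - a)/n = 0.275000

Trapezoidal rule: (h/2)[f(x₀) + 2f(x₁) + 2f(x₂) + ... + f(xₙ)]

x_0 = 0.7500, f(x_0) = 0.731689, coefficient = 1
x_1 = 1.0250, f(x_1) = 0.519099, coefficient = 2
x_2 = 1.3000, f(x_2) = 0.267499, coefficient = 2
x_3 = 1.5750, f(x_3) = -0.004204, coefficient = 2
x_4 = 1.8500, f(x_4) = -0.275590, coefficient = 2
x_5 = 2.1250, f(x_5) = -0.526266, coefficient = 2
x_6 = 2.4000, f(x_6) = -0.737394, coefficient = 2
x_7 = 2.6750, f(x_7) = -0.893106, coefficient = 2
x_8 = 2.9500, f(x_8) = -0.981702, coefficient = 2
x_9 = 3.2250, f(x_9) = -0.996524, coefficient = 2
x_10 = 3.5000, f(x_10) = -0.936457, coefficient = 1

I ≈ (0.275000/2) × -7.461144 = -1.025907
Exact value: -1.032422
Error: 0.006515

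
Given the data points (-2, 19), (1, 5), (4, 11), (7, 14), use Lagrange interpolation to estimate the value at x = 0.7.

Lagrange interpolation formula:
P(x) = Σ yᵢ × Lᵢ(x)
where Lᵢ(x) = Π_{j≠i} (x - xⱼ)/(xᵢ - xⱼ)

L_0(0.7) = (0.7 - 1)/(-2 - 1) × (0.7 - 4)/(-2 - 4) × (0.7 - 7)/(-2 - 7) = 0.038500
L_1(0.7) = (0.7 - (-2))/(1 - (-2)) × (0.7 - 4)/(1 - 4) × (0.7 - 7)/(1 - 7) = 1.039500
L_2(0.7) = (0.7 - (-2))/(4 - (-2)) × (0.7 - 1)/(4 - 1) × (0.7 - 7)/(4 - 7) = -0.094500
L_3(0.7) = (0.7 - (-2))/(7 - (-2)) × (0.7 - 1)/(7 - 1) × (0.7 - 4)/(7 - 4) = 0.016500

P(0.7) = 19×L_0(0.7) + 5×L_1(0.7) + 11×L_2(0.7) + 14×L_3(0.7)
P(0.7) = 5.120500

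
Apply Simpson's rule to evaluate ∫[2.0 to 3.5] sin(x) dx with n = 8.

f(x) = sin(x)
a = 2.0, b = 3.5, n = 8
h = (b - a)/n = 0.187500

Simpson's rule: (h/3)[f(x₀) + 4f(x₁) + 2f(x₂) + ... + f(xₙ)]

x_0 = 2.0000, f(x_0) = 0.909297, coefficient = 1
x_1 = 2.1875, f(x_1) = 0.815789, coefficient = 4
x_2 = 2.3750, f(x_2) = 0.693685, coefficient = 2
x_3 = 2.5625, f(x_3) = 0.547265, coefficient = 4
x_4 = 2.7500, f(x_4) = 0.381661, coefficient = 2
x_5 = 2.9375, f(x_5) = 0.202679, coefficient = 4
x_6 = 3.1250, f(x_6) = 0.016592, coefficient = 2
x_7 = 3.3125, f(x_7) = -0.170077, coefficient = 4
x_8 = 3.5000, f(x_8) = -0.350783, coefficient = 1

I ≈ (0.187500/3) × 8.325015 = 0.520313
Exact value: 0.520310
Error: 0.000004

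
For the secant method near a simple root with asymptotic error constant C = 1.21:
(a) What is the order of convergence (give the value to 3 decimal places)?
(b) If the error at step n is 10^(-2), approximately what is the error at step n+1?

(a) Secant method has superlinear convergence with order φ = (1+√5)/2 ≈ 1.618.
    This means |e_{n+1}| ≈ C|e_n|^1.618.

(b) With |e_n| = 10^(-2) and C = 1.21:
    |e_{n+1}| ≈ 1.21 × (10^(-2))^1.618 = 1.21 × 10^(-3.24)

(a) ≈ 1.618 (golden ratio); (b) |e_{n+1}| ≈ 7.026e-04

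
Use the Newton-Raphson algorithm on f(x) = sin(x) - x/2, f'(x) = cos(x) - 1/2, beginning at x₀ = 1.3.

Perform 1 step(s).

f(x) = sin(x) - x/2
f'(x) = cos(x) - 1/2
x₀ = 1.3

Newton-Raphson formula: x_{n+1} = x_n - f(x_n)/f'(x_n)

Iteration 1:
  f(1.300000) = 0.313558
  f'(1.300000) = -0.232501
  x_1 = 1.300000 - 0.313558/(-0.232501) = 2.648631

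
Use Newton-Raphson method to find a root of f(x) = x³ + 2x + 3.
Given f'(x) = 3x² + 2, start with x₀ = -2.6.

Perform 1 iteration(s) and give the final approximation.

f(x) = x³ + 2x + 3
f'(x) = 3x² + 2
x₀ = -2.6

Newton-Raphson formula: x_{n+1} = x_n - f(x_n)/f'(x_n)

Iteration 1:
  f(-2.600000) = -19.776000
  f'(-2.600000) = 22.280000
  x_1 = -2.600000 - (-19.776000)/22.280000 = -1.712388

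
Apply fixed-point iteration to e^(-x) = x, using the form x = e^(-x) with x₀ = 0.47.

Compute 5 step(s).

Equation: e^(-x) = x
Fixed-point form: x = e^(-x)
x₀ = 0.47

x_1 = g(0.470000) = 0.625002
x_2 = g(0.625002) = 0.535260
x_3 = g(0.535260) = 0.585517
x_4 = g(0.585517) = 0.556818
x_5 = g(0.556818) = 0.573030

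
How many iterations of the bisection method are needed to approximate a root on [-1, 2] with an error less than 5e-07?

We need (b-a)/2^n ≤ 5e-07
(2 - (-1))/2^n ≤ 5e-07
3/2^n ≤ 5e-07
2^n ≥ 6000000
n ≥ log₂(6000000) = 22.52
n ≥ 23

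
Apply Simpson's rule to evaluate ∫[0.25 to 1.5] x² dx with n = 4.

f(x) = x²
a = 0.25, b = 1.5, n = 4
h = (b - a)/n = 0.312500

Simpson's rule: (h/3)[f(x₀) + 4f(x₁) + 2f(x₂) + ... + f(xₙ)]

x_0 = 0.2500, f(x_0) = 0.062500, coefficient = 1
x_1 = 0.5625, f(x_1) = 0.316406, coefficient = 4
x_2 = 0.8750, f(x_2) = 0.765625, coefficient = 2
x_3 = 1.1875, f(x_3) = 1.410156, coefficient = 4
x_4 = 1.5000, f(x_4) = 2.250000, coefficient = 1

I ≈ (0.312500/3) × 10.750000 = 1.119792
Exact value: 1.119792
Error: 0.000000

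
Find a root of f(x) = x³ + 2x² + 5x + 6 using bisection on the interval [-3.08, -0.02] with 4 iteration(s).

f(x) = x³ + 2x² + 5x + 6
Initial interval: [-3.08, -0.02]

Iteration 1:
  c_1 = (-3.080000 + (-0.020000))/2 = -1.550000
  f(c_1) = f(-1.550000) = -0.668875
  f(a) × f(c) ≥ 0, new interval: [-1.550000, -0.020000]
Iteration 2:
  c_2 = (-1.550000 + (-0.020000))/2 = -0.785000
  f(c_2) = f(-0.785000) = 2.823713
  f(a) × f(c) < 0, new interval: [-1.550000, -0.785000]
Iteration 3:
  c_3 = (-1.550000 + (-0.785000))/2 = -1.167500
  f(c_3) = f(-1.167500) = 1.297244
  f(a) × f(c) < 0, new interval: [-1.550000, -1.167500]
Iteration 4:
  c_4 = (-1.550000 + (-1.167500))/2 = -1.358750
  f(c_4) = f(-1.358750) = 0.390127
  f(a) × f(c) < 0, new interval: [-1.550000, -1.358750]

After 4 iteration(s), the approximation is c_4 = -1.358750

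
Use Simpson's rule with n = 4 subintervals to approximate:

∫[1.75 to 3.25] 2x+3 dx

f(x) = 2x+3
a = 1.75, b = 3.25, n = 4
h = (b - a)/n = 0.375000

Simpson's rule: (h/3)[f(x₀) + 4f(x₁) + 2f(x₂) + ... + f(xₙ)]

x_0 = 1.7500, f(x_0) = 6.500000, coefficient = 1
x_1 = 2.1250, f(x_1) = 7.250000, coefficient = 4
x_2 = 2.5000, f(x_2) = 8.000000, coefficient = 2
x_3 = 2.8750, f(x_3) = 8.750000, coefficient = 4
x_4 = 3.2500, f(x_4) = 9.500000, coefficient = 1

I ≈ (0.375000/3) × 96.000000 = 12.000000
Exact value: 12.000000
Error: 0.000000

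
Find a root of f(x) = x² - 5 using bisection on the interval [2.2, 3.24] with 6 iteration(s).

f(x) = x² - 5
Initial interval: [2.2, 3.24]

Iteration 1:
  c_1 = (2.200000 + 3.240000)/2 = 2.720000
  f(c_1) = f(2.720000) = 2.398400
  f(a) × f(c) < 0, new interval: [2.200000, 2.720000]
Iteration 2:
  c_2 = (2.200000 + 2.720000)/2 = 2.460000
  f(c_2) = f(2.460000) = 1.051600
  f(a) × f(c) < 0, new interval: [2.200000, 2.460000]
Iteration 3:
  c_3 = (2.200000 + 2.460000)/2 = 2.330000
  f(c_3) = f(2.330000) = 0.428900
  f(a) × f(c) < 0, new interval: [2.200000, 2.330000]
Iteration 4:
  c_4 = (2.200000 + 2.330000)/2 = 2.265000
  f(c_4) = f(2.265000) = 0.130225
  f(a) × f(c) < 0, new interval: [2.200000, 2.265000]
Iteration 5:
  c_5 = (2.200000 + 2.265000)/2 = 2.232500
  f(c_5) = f(2.232500) = -0.015944
  f(a) × f(c) ≥ 0, new interval: [2.232500, 2.265000]
Iteration 6:
  c_6 = (2.232500 + 2.265000)/2 = 2.248750
  f(c_6) = f(2.248750) = 0.056877
  f(a) × f(c) < 0, new interval: [2.232500, 2.248750]

After 6 iteration(s), the approximation is c_6 = 2.248750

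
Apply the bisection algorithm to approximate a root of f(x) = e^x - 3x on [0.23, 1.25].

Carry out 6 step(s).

f(x) = e^x - 3x
Initial interval: [0.23, 1.25]

Iteration 1:
  c_1 = (0.230000 + 1.250000)/2 = 0.740000
  f(c_1) = f(0.740000) = -0.124064
  f(a) × f(c) < 0, new interval: [0.230000, 0.740000]
Iteration 2:
  c_2 = (0.230000 + 0.740000)/2 = 0.485000
  f(c_2) = f(0.485000) = 0.169175
  f(a) × f(c) ≥ 0, new interval: [0.485000, 0.740000]
Iteration 3:
  c_3 = (0.485000 + 0.740000)/2 = 0.612500
  f(c_3) = f(0.612500) = 0.007538
  f(a) × f(c) ≥ 0, new interval: [0.612500, 0.740000]
Iteration 4:
  c_4 = (0.612500 + 0.740000)/2 = 0.676250
  f(c_4) = f(0.676250) = -0.062260
  f(a) × f(c) < 0, new interval: [0.612500, 0.676250]
Iteration 5:
  c_5 = (0.612500 + 0.676250)/2 = 0.644375
  f(c_5) = f(0.644375) = -0.028329
  f(a) × f(c) < 0, new interval: [0.612500, 0.644375]
Iteration 6:
  c_6 = (0.612500 + 0.644375)/2 = 0.628437
  f(c_6) = f(0.628437) = -0.010633
  f(a) × f(c) < 0, new interval: [0.612500, 0.628437]

After 6 iteration(s), the approximation is c_6 = 0.628437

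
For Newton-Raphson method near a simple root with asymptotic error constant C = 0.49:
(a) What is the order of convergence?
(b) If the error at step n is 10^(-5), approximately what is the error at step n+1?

(a) Newton-Raphson has quadratic (order 2) convergence near simple roots.
    This means |e_{n+1}| ≈ C|e_n|².

(b) With |e_n| = 10^(-5) and C = 0.49:
    |e_{n+1}| ≈ 0.49 × (10^(-5))² = 0.49 × 10^(-10)

(a) 2 (quadratic); (b) |e_{n+1}| ≈ 4.900e-11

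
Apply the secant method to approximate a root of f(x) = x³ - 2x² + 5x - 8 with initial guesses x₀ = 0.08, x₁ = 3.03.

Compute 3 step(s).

f(x) = x³ - 2x² + 5x - 8
x₀ = 0.08, x₁ = 3.03

Secant formula: x_{n+1} = x_n - f(x_n)(x_n - x_{n-1})/(f(x_n) - f(x_{n-1}))

Iteration 1:
  f(0.080000) = -7.612288
  f(3.030000) = 16.606327
  x_2 = 3.030000 - 16.606327×(3.030000 - 0.080000)/(16.606327 - (-7.612288))
       = 1.007231
Iteration 2:
  f(3.030000) = 16.606327
  f(1.007231) = -3.971024
  x_3 = 1.007231 - (-3.971024)×(1.007231 - 3.030000)/(-3.971024 - 16.606327)
       = 1.397586
Iteration 3:
  f(1.007231) = -3.971024
  f(1.397586) = -2.188735
  x_4 = 1.397586 - (-2.188735)×(1.397586 - 1.007231)/(-2.188735 - (-3.971024))
       = 1.876960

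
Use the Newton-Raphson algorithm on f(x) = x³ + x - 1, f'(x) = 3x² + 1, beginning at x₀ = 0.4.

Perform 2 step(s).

f(x) = x³ + x - 1
f'(x) = 3x² + 1
x₀ = 0.4

Newton-Raphson formula: x_{n+1} = x_n - f(x_n)/f'(x_n)

Iteration 1:
  f(0.400000) = -0.536000
  f'(0.400000) = 1.480000
  x_1 = 0.400000 - (-0.536000)/1.480000 = 0.762162
Iteration 2:
  f(0.762162) = 0.204895
  f'(0.762162) = 2.742673
  x_2 = 0.762162 - 0.204895/2.742673 = 0.687456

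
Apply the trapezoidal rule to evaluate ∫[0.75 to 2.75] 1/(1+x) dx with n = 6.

f(x) = 1/(1+x)
a = 0.75, b = 2.75, n = 6
h = (b - a)/n = 0.333333

Trapezoidal rule: (h/2)[f(x₀) + 2f(x₁) + 2f(x₂) + ... + f(xₙ)]

x_0 = 0.7500, f(x_0) = 0.571429, coefficient = 1
x_1 = 1.0833, f(x_1) = 0.480000, coefficient = 2
x_2 = 1.4167, f(x_2) = 0.413793, coefficient = 2
x_3 = 1.7500, f(x_3) = 0.363636, coefficient = 2
x_4 = 2.0833, f(x_4) = 0.324324, coefficient = 2
x_5 = 2.4167, f(x_5) = 0.292683, coefficient = 2
x_6 = 2.7500, f(x_6) = 0.266667, coefficient = 1

I ≈ (0.333333/2) × 4.586969 = 0.764495
Exact value: 0.762140
Error: 0.002355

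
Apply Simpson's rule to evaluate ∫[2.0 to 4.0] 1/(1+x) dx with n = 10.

f(x) = 1/(1+x)
a = 2.0, b = 4.0, n = 10
h = (b - a)/n = 0.200000

Simpson's rule: (h/3)[f(x₀) + 4f(x₁) + 2f(x₂) + ... + f(xₙ)]

x_0 = 2.0000, f(x_0) = 0.333333, coefficient = 1
x_1 = 2.2000, f(x_1) = 0.312500, coefficient = 4
x_2 = 2.4000, f(x_2) = 0.294118, coefficient = 2
x_3 = 2.6000, f(x_3) = 0.277778, coefficient = 4
x_4 = 2.8000, f(x_4) = 0.263158, coefficient = 2
x_5 = 3.0000, f(x_5) = 0.250000, coefficient = 4
x_6 = 3.2000, f(x_6) = 0.238095, coefficient = 2
x_7 = 3.4000, f(x_7) = 0.227273, coefficient = 4
x_8 = 3.6000, f(x_8) = 0.217391, coefficient = 2
x_9 = 3.8000, f(x_9) = 0.208333, coefficient = 4
x_10 = 4.0000, f(x_10) = 0.200000, coefficient = 1

I ≈ (0.200000/3) × 7.662393 = 0.510826
Exact value: 0.510826
Error: 0.000001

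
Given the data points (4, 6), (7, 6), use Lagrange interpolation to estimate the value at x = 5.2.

Lagrange interpolation formula:
P(x) = Σ yᵢ × Lᵢ(x)
where Lᵢ(x) = Π_{j≠i} (x - xⱼ)/(xᵢ - xⱼ)

L_0(5.2) = (5.2 - 7)/(4 - 7) = 0.600000
L_1(5.2) = (5.2 - 4)/(7 - 4) = 0.400000

P(5.2) = 6×L_0(5.2) + 6×L_1(5.2)
P(5.2) = 6.000000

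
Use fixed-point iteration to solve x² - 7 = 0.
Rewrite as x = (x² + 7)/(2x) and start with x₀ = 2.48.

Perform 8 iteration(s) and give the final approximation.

Equation: x² - 7 = 0
Fixed-point form: x = (x² + 7)/(2x)
x₀ = 2.48

x_1 = g(2.480000) = 2.651290
x_2 = g(2.651290) = 2.645757
x_3 = g(2.645757) = 2.645751
x_4 = g(2.645751) = 2.645751
x_5 = g(2.645751) = 2.645751
x_6 = g(2.645751) = 2.645751
x_7 = g(2.645751) = 2.645751
x_8 = g(2.645751) = 2.645751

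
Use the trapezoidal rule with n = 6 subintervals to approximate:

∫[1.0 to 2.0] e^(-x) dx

f(x) = e^(-x)
a = 1.0, b = 2.0, n = 6
h = (b - a)/n = 0.166667

Trapezoidal rule: (h/2)[f(x₀) + 2f(x₁) + 2f(x₂) + ... + f(xₙ)]

x_0 = 1.0000, f(x_0) = 0.367879, coefficient = 1
x_1 = 1.1667, f(x_1) = 0.311403, coefficient = 2
x_2 = 1.3333, f(x_2) = 0.263597, coefficient = 2
x_3 = 1.5000, f(x_3) = 0.223130, coefficient = 2
x_4 = 1.6667, f(x_4) = 0.188876, coefficient = 2
x_5 = 1.8333, f(x_5) = 0.159880, coefficient = 2
x_6 = 2.0000, f(x_6) = 0.135335, coefficient = 1

I ≈ (0.166667/2) × 2.796986 = 0.233082
Exact value: 0.232544
Error: 0.000538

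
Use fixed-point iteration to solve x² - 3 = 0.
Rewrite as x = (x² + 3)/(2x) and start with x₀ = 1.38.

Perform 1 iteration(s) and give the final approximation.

Equation: x² - 3 = 0
Fixed-point form: x = (x² + 3)/(2x)
x₀ = 1.38

x_1 = g(1.380000) = 1.776957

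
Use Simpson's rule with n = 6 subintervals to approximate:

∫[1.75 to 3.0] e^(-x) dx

f(x) = e^(-x)
a = 1.75, b = 3.0, n = 6
h = (b - a)/n = 0.208333

Simpson's rule: (h/3)[f(x₀) + 4f(x₁) + 2f(x₂) + ... + f(xₙ)]

x_0 = 1.7500, f(x_0) = 0.173774, coefficient = 1
x_1 = 1.9583, f(x_1) = 0.141093, coefficient = 4
x_2 = 2.1667, f(x_2) = 0.114559, coefficient = 2
x_3 = 2.3750, f(x_3) = 0.093014, coefficient = 4
x_4 = 2.5833, f(x_4) = 0.075522, coefficient = 2
x_5 = 2.7917, f(x_5) = 0.061319, coefficient = 4
x_6 = 3.0000, f(x_6) = 0.049787, coefficient = 1

I ≈ (0.208333/3) × 1.785430 = 0.123988
Exact value: 0.123987
Error: 0.000001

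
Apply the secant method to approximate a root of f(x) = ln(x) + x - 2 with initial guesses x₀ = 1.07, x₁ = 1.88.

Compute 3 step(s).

f(x) = ln(x) + x - 2
x₀ = 1.07, x₁ = 1.88

Secant formula: x_{n+1} = x_n - f(x_n)(x_n - x_{n-1})/(f(x_n) - f(x_{n-1}))

Iteration 1:
  f(1.070000) = -0.862341
  f(1.880000) = 0.511272
  x_2 = 1.880000 - 0.511272×(1.880000 - 1.070000)/(0.511272 - (-0.862341))
       = 1.578510
Iteration 2:
  f(1.880000) = 0.511272
  f(1.578510) = 0.034992
  x_3 = 1.578510 - 0.034992×(1.578510 - 1.880000)/(0.034992 - 0.511272)
       = 1.556360
Iteration 3:
  f(1.578510) = 0.034992
  f(1.556360) = -0.001290
  x_4 = 1.556360 - (-0.001290)×(1.556360 - 1.578510)/(-0.001290 - 0.034992)
       = 1.557148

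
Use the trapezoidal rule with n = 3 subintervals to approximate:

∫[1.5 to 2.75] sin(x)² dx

f(x) = sin(x)²
a = 1.5, b = 2.75, n = 3
h = (b - a)/n = 0.416667

Trapezoidal rule: (h/2)[f(x₀) + 2f(x₁) + 2f(x₂) + ... + f(xₙ)]

x_0 = 1.5000, f(x_0) = 0.994996, coefficient = 1
x_1 = 1.9167, f(x_1) = 0.885068, coefficient = 2
x_2 = 2.3333, f(x_2) = 0.522853, coefficient = 2
x_3 = 2.7500, f(x_3) = 0.145665, coefficient = 1

I ≈ (0.416667/2) × 3.956505 = 0.824272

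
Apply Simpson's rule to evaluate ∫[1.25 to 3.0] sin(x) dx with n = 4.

f(x) = sin(x)
a = 1.25, b = 3.0, n = 4
h = (b - a)/n = 0.437500

Simpson's rule: (h/3)[f(x₀) + 4f(x₁) + 2f(x₂) + ... + f(xₙ)]

x_0 = 1.2500, f(x_0) = 0.948985, coefficient = 1
x_1 = 1.6875, f(x_1) = 0.993198, coefficient = 4
x_2 = 2.1250, f(x_2) = 0.850320, coefficient = 2
x_3 = 2.5625, f(x_3) = 0.547265, coefficient = 4
x_4 = 3.0000, f(x_4) = 0.141120, coefficient = 1

I ≈ (0.437500/3) × 8.952595 = 1.305587
Exact value: 1.305315
Error: 0.000272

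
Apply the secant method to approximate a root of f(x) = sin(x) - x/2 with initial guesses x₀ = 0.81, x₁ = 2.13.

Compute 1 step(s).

f(x) = sin(x) - x/2
x₀ = 0.81, x₁ = 2.13

Secant formula: x_{n+1} = x_n - f(x_n)(x_n - x_{n-1})/(f(x_n) - f(x_{n-1}))

Iteration 1:
  f(0.810000) = 0.319287
  f(2.130000) = -0.217322
  x_2 = 2.130000 - (-0.217322)×(2.130000 - 0.810000)/(-0.217322 - 0.319287)
       = 1.595411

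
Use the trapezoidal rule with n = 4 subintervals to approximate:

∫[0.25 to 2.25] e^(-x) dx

f(x) = e^(-x)
a = 0.25, b = 2.25, n = 4
h = (b - a)/n = 0.500000

Trapezoidal rule: (h/2)[f(x₀) + 2f(x₁) + 2f(x₂) + ... + f(xₙ)]

x_0 = 0.2500, f(x_0) = 0.778801, coefficient = 1
x_1 = 0.7500, f(x_1) = 0.472367, coefficient = 2
x_2 = 1.2500, f(x_2) = 0.286505, coefficient = 2
x_3 = 1.7500, f(x_3) = 0.173774, coefficient = 2
x_4 = 2.2500, f(x_4) = 0.105399, coefficient = 1

I ≈ (0.500000/2) × 2.749491 = 0.687373
Exact value: 0.673402
Error: 0.013971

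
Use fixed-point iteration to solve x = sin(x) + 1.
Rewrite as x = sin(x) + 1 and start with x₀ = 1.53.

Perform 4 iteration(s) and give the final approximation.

Equation: x = sin(x) + 1
Fixed-point form: x = sin(x) + 1
x₀ = 1.53

x_1 = g(1.530000) = 1.999168
x_2 = g(1.999168) = 1.909643
x_3 = g(1.909643) = 1.943139
x_4 = g(1.943139) = 1.931478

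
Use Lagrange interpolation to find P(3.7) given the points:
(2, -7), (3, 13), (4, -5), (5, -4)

Lagrange interpolation formula:
P(x) = Σ yᵢ × Lᵢ(x)
where Lᵢ(x) = Π_{j≠i} (x - xⱼ)/(xᵢ - xⱼ)

L_0(3.7) = (3.7 - 3)/(2 - 3) × (3.7 - 4)/(2 - 4) × (3.7 - 5)/(2 - 5) = -0.045500
L_1(3.7) = (3.7 - 2)/(3 - 2) × (3.7 - 4)/(3 - 4) × (3.7 - 5)/(3 - 5) = 0.331500
L_2(3.7) = (3.7 - 2)/(4 - 2) × (3.7 - 3)/(4 - 3) × (3.7 - 5)/(4 - 5) = 0.773500
L_3(3.7) = (3.7 - 2)/(5 - 2) × (3.7 - 3)/(5 - 3) × (3.7 - 4)/(5 - 4) = -0.059500

P(3.7) = (-7)×L_0(3.7) + 13×L_1(3.7) + (-5)×L_2(3.7) + (-4)×L_3(3.7)
P(3.7) = 0.998500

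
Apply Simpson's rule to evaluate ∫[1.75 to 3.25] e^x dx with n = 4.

f(x) = e^x
a = 1.75, b = 3.25, n = 4
h = (b - a)/n = 0.375000

Simpson's rule: (h/3)[f(x₀) + 4f(x₁) + 2f(x₂) + ... + f(xₙ)]

x_0 = 1.7500, f(x_0) = 5.754603, coefficient = 1
x_1 = 2.1250, f(x_1) = 8.372897, coefficient = 4
x_2 = 2.5000, f(x_2) = 12.182494, coefficient = 2
x_3 = 2.8750, f(x_3) = 17.725424, coefficient = 4
x_4 = 3.2500, f(x_4) = 25.790340, coefficient = 1

I ≈ (0.375000/3) × 160.303217 = 20.037902
Exact value: 20.035737
Error: 0.002165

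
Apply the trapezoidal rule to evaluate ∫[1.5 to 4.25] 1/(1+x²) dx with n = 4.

f(x) = 1/(1+x²)
a = 1.5, b = 4.25, n = 4
h = (b - a)/n = 0.687500

Trapezoidal rule: (h/2)[f(x₀) + 2f(x₁) + 2f(x₂) + ... + f(xₙ)]

x_0 = 1.5000, f(x_0) = 0.307692, coefficient = 1
x_1 = 2.1875, f(x_1) = 0.172856, coefficient = 2
x_2 = 2.8750, f(x_2) = 0.107926, coefficient = 2
x_3 = 3.5625, f(x_3) = 0.073039, coefficient = 2
x_4 = 4.2500, f(x_4) = 0.052459, coefficient = 1

I ≈ (0.687500/2) × 1.067792 = 0.367054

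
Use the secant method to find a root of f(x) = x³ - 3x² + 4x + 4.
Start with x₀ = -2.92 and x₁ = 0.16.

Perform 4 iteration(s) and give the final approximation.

f(x) = x³ - 3x² + 4x + 4
x₀ = -2.92, x₁ = 0.16

Secant formula: x_{n+1} = x_n - f(x_n)(x_n - x_{n-1})/(f(x_n) - f(x_{n-1}))

Iteration 1:
  f(-2.920000) = -58.156288
  f(0.160000) = 4.567296
  x_2 = 0.160000 - 4.567296×(0.160000 - (-2.920000))/(4.567296 - (-58.156288))
       = -0.064274
Iteration 2:
  f(0.160000) = 4.567296
  f(-0.064274) = 3.730245
  x_3 = -0.064274 - 3.730245×(-0.064274 - 0.160000)/(3.730245 - 4.567296)
       = -1.063732
Iteration 3:
  f(-0.064274) = 3.730245
  f(-1.063732) = -4.853140
  x_4 = -1.063732 - (-4.853140)×(-1.063732 - (-0.064274))/(-4.853140 - 3.730245)
       = -0.498627
Iteration 4:
  f(-1.063732) = -4.853140
  f(-0.498627) = 1.135630
  x_5 = -0.498627 - 1.135630×(-0.498627 - (-1.063732))/(1.135630 - (-4.853140))
       = -0.605786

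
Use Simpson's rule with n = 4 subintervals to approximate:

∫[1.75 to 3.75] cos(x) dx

f(x) = cos(x)
a = 1.75, b = 3.75, n = 4
h = (b - a)/n = 0.500000

Simpson's rule: (h/3)[f(x₀) + 4f(x₁) + 2f(x₂) + ... + f(xₙ)]

x_0 = 1.7500, f(x_0) = -0.178246, coefficient = 1
x_1 = 2.2500, f(x_1) = -0.628174, coefficient = 4
x_2 = 2.7500, f(x_2) = -0.924302, coefficient = 2
x_3 = 3.2500, f(x_3) = -0.994130, coefficient = 4
x_4 = 3.7500, f(x_4) = -0.820559, coefficient = 1

I ≈ (0.500000/3) × -9.336623 = -1.556104
Exact value: -1.555547
Error: 0.000557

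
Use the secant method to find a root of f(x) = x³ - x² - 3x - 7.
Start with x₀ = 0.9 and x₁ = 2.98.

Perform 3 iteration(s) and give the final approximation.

f(x) = x³ - x² - 3x - 7
x₀ = 0.9, x₁ = 2.98

Secant formula: x_{n+1} = x_n - f(x_n)(x_n - x_{n-1})/(f(x_n) - f(x_{n-1}))

Iteration 1:
  f(0.900000) = -9.781000
  f(2.980000) = 1.643192
  x_2 = 2.980000 - 1.643192×(2.980000 - 0.900000)/(1.643192 - (-9.781000))
       = 2.680824
Iteration 2:
  f(2.980000) = 1.643192
  f(2.680824) = -2.962692
  x_3 = 2.680824 - (-2.962692)×(2.680824 - 2.980000)/(-2.962692 - 1.643192)
       = 2.873266
Iteration 3:
  f(2.680824) = -2.962692
  f(2.873266) = -0.154750
  x_4 = 2.873266 - (-0.154750)×(2.873266 - 2.680824)/(-0.154750 - (-2.962692))
       = 2.883872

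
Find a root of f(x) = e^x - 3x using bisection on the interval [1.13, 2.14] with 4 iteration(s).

f(x) = e^x - 3x
Initial interval: [1.13, 2.14]

Iteration 1:
  c_1 = (1.130000 + 2.140000)/2 = 1.635000
  f(c_1) = f(1.635000) = 0.224458
  f(a) × f(c) < 0, new interval: [1.130000, 1.635000]
Iteration 2:
  c_2 = (1.130000 + 1.635000)/2 = 1.382500
  f(c_2) = f(1.382500) = -0.162649
  f(a) × f(c) ≥ 0, new interval: [1.382500, 1.635000]
Iteration 3:
  c_3 = (1.382500 + 1.635000)/2 = 1.508750
  f(c_3) = f(1.508750) = -0.005174
  f(a) × f(c) ≥ 0, new interval: [1.508750, 1.635000]
Iteration 4:
  c_4 = (1.508750 + 1.635000)/2 = 1.571875
  f(c_4) = f(1.571875) = 0.100044
  f(a) × f(c) < 0, new interval: [1.508750, 1.571875]

After 4 iteration(s), the approximation is c_4 = 1.571875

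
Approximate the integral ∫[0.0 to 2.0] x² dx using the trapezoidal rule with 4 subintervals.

f(x) = x²
a = 0.0, b = 2.0, n = 4
h = (b - a)/n = 0.500000

Trapezoidal rule: (h/2)[f(x₀) + 2f(x₁) + 2f(x₂) + ... + f(xₙ)]

x_0 = 0.0000, f(x_0) = 0.000000, coefficient = 1
x_1 = 0.5000, f(x_1) = 0.250000, coefficient = 2
x_2 = 1.0000, f(x_2) = 1.000000, coefficient = 2
x_3 = 1.5000, f(x_3) = 2.250000, coefficient = 2
x_4 = 2.0000, f(x_4) = 4.000000, coefficient = 1

I ≈ (0.500000/2) × 11.000000 = 2.750000
Exact value: 2.666667
Error: 0.083333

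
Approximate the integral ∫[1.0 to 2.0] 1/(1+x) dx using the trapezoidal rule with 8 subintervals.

f(x) = 1/(1+x)
a = 1.0, b = 2.0, n = 8
h = (b - a)/n = 0.125000

Trapezoidal rule: (h/2)[f(x₀) + 2f(x₁) + 2f(x₂) + ... + f(xₙ)]

x_0 = 1.0000, f(x_0) = 0.500000, coefficient = 1
x_1 = 1.1250, f(x_1) = 0.470588, coefficient = 2
x_2 = 1.2500, f(x_2) = 0.444444, coefficient = 2
x_3 = 1.3750, f(x_3) = 0.421053, coefficient = 2
x_4 = 1.5000, f(x_4) = 0.400000, coefficient = 2
x_5 = 1.6250, f(x_5) = 0.380952, coefficient = 2
x_6 = 1.7500, f(x_6) = 0.363636, coefficient = 2
x_7 = 1.8750, f(x_7) = 0.347826, coefficient = 2
x_8 = 2.0000, f(x_8) = 0.333333, coefficient = 1

I ≈ (0.125000/2) × 6.490334 = 0.405646
Exact value: 0.405465
Error: 0.000181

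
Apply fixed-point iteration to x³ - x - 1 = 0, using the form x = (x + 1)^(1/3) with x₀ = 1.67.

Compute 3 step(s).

Equation: x³ - x - 1 = 0
Fixed-point form: x = (x + 1)^(1/3)
x₀ = 1.67

x_1 = g(1.670000) = 1.387300
x_2 = g(1.387300) = 1.336500
x_3 = g(1.336500) = 1.326952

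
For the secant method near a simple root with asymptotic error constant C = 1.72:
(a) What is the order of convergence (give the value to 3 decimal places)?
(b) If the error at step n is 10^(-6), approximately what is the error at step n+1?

(a) Secant method has superlinear convergence with order φ = (1+√5)/2 ≈ 1.618.
    This means |e_{n+1}| ≈ C|e_n|^1.618.

(b) With |e_n| = 10^(-6) and C = 1.72:
    |e_{n+1}| ≈ 1.72 × (10^(-6))^1.618 = 1.72 × 10^(-9.71)

(a) ≈ 1.618 (golden ratio); (b) |e_{n+1}| ≈ 3.368e-10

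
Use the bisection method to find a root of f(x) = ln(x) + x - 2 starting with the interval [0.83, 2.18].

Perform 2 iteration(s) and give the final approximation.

f(x) = ln(x) + x - 2
Initial interval: [0.83, 2.18]

Iteration 1:
  c_1 = (0.830000 + 2.180000)/2 = 1.505000
  f(c_1) = f(1.505000) = -0.086207
  f(a) × f(c) ≥ 0, new interval: [1.505000, 2.180000]
Iteration 2:
  c_2 = (1.505000 + 2.180000)/2 = 1.842500
  f(c_2) = f(1.842500) = 0.453623
  f(a) × f(c) < 0, new interval: [1.505000, 1.842500]

After 2 iteration(s), the approximation is c_2 = 1.842500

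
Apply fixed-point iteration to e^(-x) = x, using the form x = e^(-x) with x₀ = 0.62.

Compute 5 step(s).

Equation: e^(-x) = x
Fixed-point form: x = e^(-x)
x₀ = 0.62

x_1 = g(0.620000) = 0.537944
x_2 = g(0.537944) = 0.583947
x_3 = g(0.583947) = 0.557693
x_4 = g(0.557693) = 0.572529
x_5 = g(0.572529) = 0.564097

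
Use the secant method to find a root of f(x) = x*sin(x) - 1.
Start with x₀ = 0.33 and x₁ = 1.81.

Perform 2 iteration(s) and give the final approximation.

f(x) = x*sin(x) - 1
x₀ = 0.33, x₁ = 1.81

Secant formula: x_{n+1} = x_n - f(x_n)(x_n - x_{n-1})/(f(x_n) - f(x_{n-1}))

Iteration 1:
  f(0.330000) = -0.893066
  f(1.810000) = 0.758464
  x_2 = 1.810000 - 0.758464×(1.810000 - 0.330000)/(0.758464 - (-0.893066))
       = 1.130311
Iteration 2:
  f(1.810000) = 0.758464
  f(1.130311) = 0.022417
  x_3 = 1.130311 - 0.022417×(1.130311 - 1.810000)/(0.022417 - 0.758464)
       = 1.109610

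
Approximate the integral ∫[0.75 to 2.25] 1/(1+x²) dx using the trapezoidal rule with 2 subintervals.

f(x) = 1/(1+x²)
a = 0.75, b = 2.25, n = 2
h = (b - a)/n = 0.750000

Trapezoidal rule: (h/2)[f(x₀) + 2f(x₁) + 2f(x₂) + ... + f(xₙ)]

x_0 = 0.7500, f(x_0) = 0.640000, coefficient = 1
x_1 = 1.5000, f(x_1) = 0.307692, coefficient = 2
x_2 = 2.2500, f(x_2) = 0.164948, coefficient = 1

I ≈ (0.750000/2) × 1.420333 = 0.532625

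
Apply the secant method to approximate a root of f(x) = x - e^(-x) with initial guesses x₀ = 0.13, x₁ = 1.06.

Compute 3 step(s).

f(x) = x - e^(-x)
x₀ = 0.13, x₁ = 1.06

Secant formula: x_{n+1} = x_n - f(x_n)(x_n - x_{n-1})/(f(x_n) - f(x_{n-1}))

Iteration 1:
  f(0.130000) = -0.748095
  f(1.060000) = 0.713544
  x_2 = 1.060000 - 0.713544×(1.060000 - 0.130000)/(0.713544 - (-0.748095))
       = 0.605992
Iteration 2:
  f(1.060000) = 0.713544
  f(0.605992) = 0.060459
  x_3 = 0.605992 - 0.060459×(0.605992 - 1.060000)/(0.060459 - 0.713544)
       = 0.563962
Iteration 3:
  f(0.605992) = 0.060459
  f(0.563962) = -0.004988
  x_4 = 0.563962 - (-0.004988)×(0.563962 - 0.605992)/(-0.004988 - 0.060459)
       = 0.567166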